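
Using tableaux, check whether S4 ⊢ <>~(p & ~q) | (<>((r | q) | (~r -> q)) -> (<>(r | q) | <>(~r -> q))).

Yes, valid

Tableau for the negation ~(<>~(p & ~q) | (<>((r | q) | (~r -> q)) -> (<>(r | q) | <>(~r -> q)))):
1. ~(<>~(p & ~q) | (<>((r | q) | (~r -> q)) -> (<>(r | q) | <>(~r -> q)))), 0
2. ~<>~(p & ~q), 0   [~|-rule on 1]
3. ~(<>((r | q) | (~r -> q)) -> (<>(r | q) | <>(~r -> q))), 0   [~|-rule on 1]
4. <>((r | q) | (~r -> q)), 0   [~->-rule on 3]
5. ~(<>(r | q) | <>(~r -> q)), 0   [~->-rule on 3]
6. ~<>(r | q), 0   [~|-rule on 5]
7. ~<>(~r -> q), 0   [~|-rule on 5]
8. p & ~q, 0   [~<>-rule on 2 via 0R0]
9. p, 0   [&-rule on 8]
10. ~q, 0   [&-rule on 8]
11. ~(r | q), 0   [~<>-rule on 6 via 0R0]
12. ~r, 0   [~|-rule on 11]
13. ~(~r -> q), 0   [~<>-rule on 7 via 0R0]
14. (r | q) | (~r -> q), 1   [<>-rule on 4: fresh world 1, 0R1]
15. p & ~q, 1   [~<>-rule on 2 via 0R1]
16. p, 1   [&-rule on 15]
17. ~q, 1   [&-rule on 15]
18. ~(r | q), 1   [~<>-rule on 6 via 0R1]
19. ~r, 1   [~|-rule on 18]
20. ~(~r -> q), 1   [~<>-rule on 7 via 0R1]
21. ~r -> q, 1   [|-rule on 14 (branches; this branch)]
22. q, 1   [->-rule on 21 (branches; this branch)]
Accessibility: 0R0, 0R1, 1R1
Branch closes: q and ~q both at 1.
All branches of the negation close; one closing branch shown above.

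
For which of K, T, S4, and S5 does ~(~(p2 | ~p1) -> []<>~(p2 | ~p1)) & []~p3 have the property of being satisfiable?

K, T, S4

S5-tableau for the formula:
1. ~(~(p2 | ~p1) -> []<>~(p2 | ~p1)) & []~p3, u
2. ~(~(p2 | ~p1) -> []<>~(p2 | ~p1)), u
3. []~p3, u
4. ~(p2 | ~p1), u
5. ~[]<>~(p2 | ~p1), u
6. ~p2, u
7. p1, u
8. ~p3, u
9. ~<>~(p2 | ~p1), v
10. ~p3, v
11. p2 | ~p1, u
12. p2 | ~p1, v
13. ~p1, u
Accessibility: uRu, uRv, vRu, vRv
Branch closes: p1 and ~p1 both at u.
Every branch closes (one shown): unsatisfiable in S5.
S4-tableau for the formula:
1. ~(~(p2 | ~p1) -> []<>~(p2 | ~p1)) & []~p3, u
2. ~(~(p2 | ~p1) -> []<>~(p2 | ~p1)), u
3. []~p3, u
4. ~(p2 | ~p1), u
5. ~[]<>~(p2 | ~p1), u
6. ~p2, u
7. p1, u
8. ~p3, u
9. ~<>~(p2 | ~p1), v
10. ~p3, v
11. p2 | ~p1, v
12. ~p1, v
Accessibility: uRu, uRv, vRv
Complete open branch: satisfiable in S4, hence also in K, T (this S4-model is also a K-model and a T-model).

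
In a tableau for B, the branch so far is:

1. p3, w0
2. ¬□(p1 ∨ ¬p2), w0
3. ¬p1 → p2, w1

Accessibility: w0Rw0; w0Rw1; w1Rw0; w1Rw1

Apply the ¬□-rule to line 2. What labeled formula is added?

a fresh world w2 with w0Rw2, and ¬(p1 ∨ ¬p2) at w2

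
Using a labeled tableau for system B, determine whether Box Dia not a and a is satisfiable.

1. Box Dia not a and a, w0
2. Box Dia not a, w0   [and-rule on 1]
3. a, w0   [and-rule on 1]
4. Dia not a, w0   [Box-rule on 2 via w0Rw0]
5. not a, w1   [Dia-rule on 4: fresh world w1, w0Rw1]
6. Dia not a, w1   [Box-rule on 2 via w0Rw1]
7. not a, w2   [Dia-rule on 6: fresh world w2, w1Rw2]
Accessibility: w0Rw0, w0Rw1, w1Rw0, w1Rw1, w1Rw2, w2Rw1, w2Rw2

Satisfiable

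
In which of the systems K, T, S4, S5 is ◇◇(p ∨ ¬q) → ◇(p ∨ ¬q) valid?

S4, S5

T-tableau for the negation ¬(◇◇(p ∨ ¬q) → ◇(p ∨ ¬q)):
1. ¬(◇◇(p ∨ ¬q) → ◇(p ∨ ¬q)), 0
2. ◇◇(p ∨ ¬q), 0
3. ¬◇(p ∨ ¬q), 0
4. ¬(p ∨ ¬q), 0
5. ¬p, 0
6. q, 0
7. ◇(p ∨ ¬q), 1
8. ¬(p ∨ ¬q), 1
9. ¬p, 1
10. q, 1
11. p ∨ ¬q, 2
12. ¬q, 2
Accessibility: 0R0, 0R1, 1R1, 1R2, 2R2
Complete open branch: countermodel on a T-frame, so not valid in T, nor in K (the same frame is also a K-frame).
S4-tableau for the negation ¬(◇◇(p ∨ ¬q) → ◇(p ∨ ¬q)):
1. ¬(◇◇(p ∨ ¬q) → ◇(p ∨ ¬q)), 0
2. ◇◇(p ∨ ¬q), 0
3. ¬◇(p ∨ ¬q), 0
4. ¬(p ∨ ¬q), 0
5. ¬p, 0
6. q, 0
7. ◇(p ∨ ¬q), 1
8. ¬(p ∨ ¬q), 1
9. ¬p, 1
10. q, 1
11. p ∨ ¬q, 2
12. ¬(p ∨ ¬q), 2
13. ¬p, 2
14. q, 2
15. ¬q, 2
Accessibility: 0R0, 0R1, 0R2, 1R1, 1R2, 2R2
Branch closes: q and ¬q both at 2.
Every branch closes (one shown): valid in S4, hence also in S5 (every theorem of S4 is a theorem of S5).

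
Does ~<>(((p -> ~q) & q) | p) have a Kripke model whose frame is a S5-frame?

Satisfiable (open branch found)

1. ~<>(((p -> ~q) & q) | p), w0
2. ~(((p -> ~q) & q) | p), w0
3. ~((p -> ~q) & q), w0
4. ~p, w0
5. ~q, w0
Accessibility: w0Rw0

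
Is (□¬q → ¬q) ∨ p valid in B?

Valid in B

Tableau for the negation ¬((□¬q → ¬q) ∨ p):
1. ¬((□¬q → ¬q) ∨ p), w0
2. ¬(□¬q → ¬q), w0
3. ¬p, w0
4. □¬q, w0
5. q, w0
6. ¬q, w0
Accessibility: w0Rw0
Branch closes: q and ¬q both at w0.
Every branch of the negation's tableau closes; the branch above is one of them.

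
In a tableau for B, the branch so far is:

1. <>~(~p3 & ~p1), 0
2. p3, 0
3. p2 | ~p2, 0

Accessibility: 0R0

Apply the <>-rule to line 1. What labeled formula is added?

a fresh world 1 with 0R1, and ~(~p3 & ~p1) at 1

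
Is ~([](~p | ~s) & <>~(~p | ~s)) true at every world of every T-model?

Tableau for the negation [](~p | ~s) & <>~(~p | ~s):
1. [](~p | ~s) & <>~(~p | ~s), w0
2. [](~p | ~s), w0
3. <>~(~p | ~s), w0
4. ~p | ~s, w0
5. ~s, w0
6. ~(~p | ~s), w1
7. p, w1
8. s, w1
9. ~p | ~s, w1
10. ~s, w1
Accessibility: w0Rw0, w0Rw1, w1Rw1
Branch closes: s and ~s both at w1.
All branches of the negation close; one closing branch shown above.

Valid in T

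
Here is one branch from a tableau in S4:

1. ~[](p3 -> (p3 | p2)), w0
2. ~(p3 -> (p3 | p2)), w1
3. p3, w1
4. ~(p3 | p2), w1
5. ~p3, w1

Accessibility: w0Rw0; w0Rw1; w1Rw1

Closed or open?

Yes, closed

Both p3 and ~p3 appear at w1.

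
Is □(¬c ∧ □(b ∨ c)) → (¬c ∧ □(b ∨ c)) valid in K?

Invalid (countermodel exists)

Tableau for the negation ¬(□(¬c ∧ □(b ∨ c)) → (¬c ∧ □(b ∨ c))):
1. ¬(□(¬c ∧ □(b ∨ c)) → (¬c ∧ □(b ∨ c))), 0
2. □(¬c ∧ □(b ∨ c)), 0
3. ¬(¬c ∧ □(b ∨ c)), 0
4. ¬□(b ∨ c), 0
5. ¬(b ∨ c), 1
6. ¬b, 1
7. ¬c, 1
8. ¬c ∧ □(b ∨ c), 1
9. □(b ∨ c), 1
Accessibility: 0R1
The negation has an open branch (countermodel exists).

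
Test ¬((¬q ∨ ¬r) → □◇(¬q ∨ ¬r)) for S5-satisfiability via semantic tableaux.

No, unsatisfiable

1. ¬((¬q ∨ ¬r) → □◇(¬q ∨ ¬r)), w0
2. ¬q ∨ ¬r, w0   [¬→-rule on 1]
3. ¬□◇(¬q ∨ ¬r), w0   [¬→-rule on 1]
4. ¬r, w0   [∨-rule on 2 (branches; this branch)]
5. ¬◇(¬q ∨ ¬r), w1   [¬□-rule on 3: fresh world w1, w0Rw1]
6. ¬(¬q ∨ ¬r), w0   [¬◇-rule on 5 via w1Rw0]
7. q, w0   [¬∨-rule on 6]
8. r, w0   [¬∨-rule on 6]
Accessibility: w0Rw0, w0Rw1, w1Rw0, w1Rw1
Branch closes: r and ¬r both at w0.
Every branch closes; the branch above is one of them.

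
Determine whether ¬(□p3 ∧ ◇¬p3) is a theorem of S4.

Valid

Tableau for the negation □p3 ∧ ◇¬p3:
1. □p3 ∧ ◇¬p3, 0
2. □p3, 0
3. ◇¬p3, 0
4. p3, 0
5. ¬p3, 1
6. p3, 1
Accessibility: 0R0, 0R1, 1R1
Branch closes: p3 and ¬p3 both at 1.
Every branch of the negation's tableau closes; the branch above is one of them.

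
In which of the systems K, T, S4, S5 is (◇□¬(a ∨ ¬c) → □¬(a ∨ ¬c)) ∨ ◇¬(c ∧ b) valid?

S4-tableau for the negation ¬((◇□¬(a ∨ ¬c) → □¬(a ∨ ¬c)) ∨ ◇¬(c ∧ b)):
1. ¬((◇□¬(a ∨ ¬c) → □¬(a ∨ ¬c)) ∨ ◇¬(c ∧ b)), w0
2. ¬(◇□¬(a ∨ ¬c) → □¬(a ∨ ¬c)), w0
3. ¬◇¬(c ∧ b), w0
4. ◇□¬(a ∨ ¬c), w0
5. ¬□¬(a ∨ ¬c), w0
6. c ∧ b, w0
7. c, w0
8. b, w0
9. □¬(a ∨ ¬c), w1
10. c ∧ b, w1
11. c, w1
12. b, w1
13. ¬(a ∨ ¬c), w1
14. ¬a, w1
15. a ∨ ¬c, w2
16. c ∧ b, w2
17. c, w2
18. b, w2
19. a, w2
Accessibility: w0Rw0, w0Rw1, w0Rw2, w1Rw1, w2Rw2
Complete open branch: countermodel on an S4-frame, so not valid in S4, nor in K, T (the same frame is also a K-frame and a T-frame).
S5-tableau for the negation ¬((◇□¬(a ∨ ¬c) → □¬(a ∨ ¬c)) ∨ ◇¬(c ∧ b)):
1. ¬((◇□¬(a ∨ ¬c) → □¬(a ∨ ¬c)) ∨ ◇¬(c ∧ b)), w0
2. ¬(◇□¬(a ∨ ¬c) → □¬(a ∨ ¬c)), w0
3. ¬◇¬(c ∧ b), w0
4. ◇□¬(a ∨ ¬c), w0
5. ¬□¬(a ∨ ¬c), w0
6. c ∧ b, w0
7. c, w0
8. b, w0
9. □¬(a ∨ ¬c), w1
10. c ∧ b, w1
11. c, w1
12. b, w1
13. ¬(a ∨ ¬c), w0
14. ¬a, w0
15. ¬(a ∨ ¬c), w1
16. ¬a, w1
17. a ∨ ¬c, w2
18. c ∧ b, w2
19. c, w2
20. b, w2
21. ¬(a ∨ ¬c), w2
22. ¬a, w2
23. ¬c, w2
Accessibility: w0Rw0, w0Rw1, w0Rw2, w1Rw0, w1Rw1, w1Rw2, w2Rw0, w2Rw1, w2Rw2
Branch closes: c and ¬c both at w2.
Every branch closes (one shown): valid in S5.

S5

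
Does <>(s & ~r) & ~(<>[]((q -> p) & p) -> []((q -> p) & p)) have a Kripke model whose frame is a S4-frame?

Satisfiable

1. <>(s & ~r) & ~(<>[]((q -> p) & p) -> []((q -> p) & p)), 0
2. <>(s & ~r), 0   [&-rule on 1]
3. ~(<>[]((q -> p) & p) -> []((q -> p) & p)), 0   [&-rule on 1]
4. <>[]((q -> p) & p), 0   [~->-rule on 3]
5. ~[]((q -> p) & p), 0   [~->-rule on 3]
6. s & ~r, 1   [<>-rule on 2: fresh world 1, 0R1]
7. s, 1   [&-rule on 6]
8. ~r, 1   [&-rule on 6]
9. []((q -> p) & p), 2   [<>-rule on 4: fresh world 2, 0R2]
10. (q -> p) & p, 2   [[]-rule on 9 via 2R2]
11. q -> p, 2   [&-rule on 10]
12. p, 2   [&-rule on 10]
13. ~((q -> p) & p), 3   [~[]-rule on 5: fresh world 3, 0R3]
14. ~p, 3   [~&-rule on 13 (branches; this branch)]
Accessibility: 0R0, 0R1, 0R2, 0R3, 1R1, 2R2, 3R3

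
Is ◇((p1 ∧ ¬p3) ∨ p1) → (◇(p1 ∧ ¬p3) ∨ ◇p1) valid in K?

Tableau for the negation ¬(◇((p1 ∧ ¬p3) ∨ p1) → (◇(p1 ∧ ¬p3) ∨ ◇p1)):
1. ¬(◇((p1 ∧ ¬p3) ∨ p1) → (◇(p1 ∧ ¬p3) ∨ ◇p1)), w0
2. ◇((p1 ∧ ¬p3) ∨ p1), w0
3. ¬(◇(p1 ∧ ¬p3) ∨ ◇p1), w0
4. ¬◇(p1 ∧ ¬p3), w0
5. ¬◇p1, w0
6. (p1 ∧ ¬p3) ∨ p1, w1
7. ¬(p1 ∧ ¬p3), w1
8. ¬p1, w1
9. p1 ∧ ¬p3, w1
10. p1, w1
11. ¬p3, w1
Accessibility: w0Rw1
Branch closes: p1 and ¬p1 both at w1.
All branches of the negation close; one closing branch shown above.

Valid in K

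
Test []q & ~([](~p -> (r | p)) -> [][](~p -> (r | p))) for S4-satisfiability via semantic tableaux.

1. []q & ~([](~p -> (r | p)) -> [][](~p -> (r | p))), u
2. []q, u
3. ~([](~p -> (r | p)) -> [][](~p -> (r | p))), u
4. [](~p -> (r | p)), u
5. ~[][](~p -> (r | p)), u
6. q, u
7. ~p -> (r | p), u
8. r | p, u
9. p, u
10. ~[](~p -> (r | p)), v
11. q, v
12. ~p -> (r | p), v
13. r | p, v
14. p, v
15. ~(~p -> (r | p)), w
16. ~p, w
17. ~(r | p), w
18. ~r, w
19. q, w
20. ~p -> (r | p), w
21. r | p, w
22. p, w
Accessibility: uRu, uRv, uRw, vRv, vRw, wRw
Branch closes: p and ~p both at w.
All branches of the tableau close; one closing branch shown above.

No, unsatisfiable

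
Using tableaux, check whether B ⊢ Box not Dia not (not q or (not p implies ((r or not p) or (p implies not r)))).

Tableau for the negation not Box not Dia not (not q or (not p implies ((r or not p) or (p implies not r)))):
1. not Box not Dia not (not q or (not p implies ((r or not p) or (p implies not r)))), u
2. Dia not (not q or (not p implies ((r or not p) or (p implies not r)))), v
3. not (not q or (not p implies ((r or not p) or (p implies not r)))), w
4. q, w
5. not (not p implies ((r or not p) or (p implies not r))), w
6. not p, w
7. not ((r or not p) or (p implies not r)), w
8. not (r or not p), w
9. not (p implies not r), w
10. not r, w
11. p, w
Accessibility: uRu, uRv, vRu, vRv, vRw, wRv, wRw
Branch closes: p and not p both at w.
Every branch of the negation's tableau closes; the branch above is one of them.

Valid in B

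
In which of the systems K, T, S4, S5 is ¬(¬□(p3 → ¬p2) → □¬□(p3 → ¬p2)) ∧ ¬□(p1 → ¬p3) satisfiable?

S4-tableau for the formula:
1. ¬(¬□(p3 → ¬p2) → □¬□(p3 → ¬p2)) ∧ ¬□(p1 → ¬p3), w0
2. ¬(¬□(p3 → ¬p2) → □¬□(p3 → ¬p2)), w0   [∧-rule on 1]
3. ¬□(p1 → ¬p3), w0   [∧-rule on 1]
4. ¬□(p3 → ¬p2), w0   [¬→-rule on 2]
5. ¬□¬□(p3 → ¬p2), w0   [¬→-rule on 2]
6. ¬(p1 → ¬p3), w1   [¬□-rule on 3: fresh world w1, w0Rw1]
7. p1, w1   [¬→-rule on 6]
8. p3, w1   [¬→-rule on 6]
9. ¬(p3 → ¬p2), w2   [¬□-rule on 4: fresh world w2, w0Rw2]
10. p3, w2   [¬→-rule on 9]
11. p2, w2   [¬→-rule on 9]
12. □(p3 → ¬p2), w3   [¬□-rule on 5: fresh world w3, w0Rw3]
13. p3 → ¬p2, w3   [□-rule on 12 via w3Rw3]
14. ¬p2, w3   [→-rule on 13 (branches; this branch)]
Accessibility: w0Rw0, w0Rw1, w0Rw2, w0Rw3, w1Rw1, w2Rw2, w3Rw3
Complete open branch: satisfiable in S4, hence also in K, T (this S4-model is also a K-model and a T-model).
S5-tableau for the formula:
1. ¬(¬□(p3 → ¬p2) → □¬□(p3 → ¬p2)) ∧ ¬□(p1 → ¬p3), w0
2. ¬(¬□(p3 → ¬p2) → □¬□(p3 → ¬p2)), w0   [∧-rule on 1]
3. ¬□(p1 → ¬p3), w0   [∧-rule on 1]
4. ¬□(p3 → ¬p2), w0   [¬→-rule on 2]
5. ¬□¬□(p3 → ¬p2), w0   [¬→-rule on 2]
6. ¬(p1 → ¬p3), w1   [¬□-rule on 3: fresh world w1, w0Rw1]
7. p1, w1   [¬→-rule on 6]
8. p3, w1   [¬→-rule on 6]
9. ¬(p3 → ¬p2), w2   [¬□-rule on 4: fresh world w2, w0Rw2]
10. p3, w2   [¬→-rule on 9]
11. p2, w2   [¬→-rule on 9]
12. □(p3 → ¬p2), w3   [¬□-rule on 5: fresh world w3, w0Rw3]
13. p3 → ¬p2, w0   [□-rule on 12 via w3Rw0]
14. p3 → ¬p2, w1   [□-rule on 12 via w3Rw1]
15. p3 → ¬p2, w2   [□-rule on 12 via w3Rw2]
16. p3 → ¬p2, w3   [□-rule on 12 via w3Rw3]
17. ¬p2, w0   [→-rule on 13 (branches; this branch)]
18. ¬p2, w1   [→-rule on 14 (branches; this branch)]
19. ¬p2, w2   [→-rule on 15 (branches; this branch)]
Accessibility: w0Rw0, w0Rw1, w0Rw2, w0Rw3, w1Rw0, w1Rw1, w1Rw2, w1Rw3, w2Rw0, w2Rw1, w2Rw2, w2Rw3, w3Rw0, w3Rw1, w3Rw2, w3Rw3
Branch closes: p2 and ¬p2 both at w2.
Every branch closes (one shown): unsatisfiable in S5.

K, T, S4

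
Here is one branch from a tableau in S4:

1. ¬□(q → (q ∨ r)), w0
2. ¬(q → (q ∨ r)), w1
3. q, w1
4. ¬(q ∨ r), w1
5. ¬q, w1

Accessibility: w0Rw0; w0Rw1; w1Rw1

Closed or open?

Yes, closed

Both q and ¬q appear at w1.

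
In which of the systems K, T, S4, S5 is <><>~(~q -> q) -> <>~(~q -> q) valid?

S4, S5

T-tableau for the negation ~(<><>~(~q -> q) -> <>~(~q -> q)):
1. ~(<><>~(~q -> q) -> <>~(~q -> q)), 0
2. <><>~(~q -> q), 0   [~->-rule on 1]
3. ~<>~(~q -> q), 0   [~->-rule on 1]
4. ~q -> q, 0   [~<>-rule on 3 via 0R0]
5. q, 0   [->-rule on 4 (branches; this branch)]
6. <>~(~q -> q), 1   [<>-rule on 2: fresh world 1, 0R1]
7. ~q -> q, 1   [~<>-rule on 3 via 0R1]
8. q, 1   [->-rule on 7 (branches; this branch)]
9. ~(~q -> q), 2   [<>-rule on 6: fresh world 2, 1R2]
10. ~q, 2   [~->-rule on 9]
Accessibility: 0R0, 0R1, 1R1, 1R2, 2R2
Complete open branch: countermodel on a T-frame, so not valid in T, nor in K (the same frame is also a K-frame).
S4-tableau for the negation ~(<><>~(~q -> q) -> <>~(~q -> q)):
1. ~(<><>~(~q -> q) -> <>~(~q -> q)), 0
2. <><>~(~q -> q), 0   [~->-rule on 1]
3. ~<>~(~q -> q), 0   [~->-rule on 1]
4. ~q -> q, 0   [~<>-rule on 3 via 0R0]
5. q, 0   [->-rule on 4 (branches; this branch)]
6. <>~(~q -> q), 1   [<>-rule on 2: fresh world 1, 0R1]
7. ~q -> q, 1   [~<>-rule on 3 via 0R1]
8. q, 1   [->-rule on 7 (branches; this branch)]
9. ~(~q -> q), 2   [<>-rule on 6: fresh world 2, 1R2]
10. ~q, 2   [~->-rule on 9]
11. ~q -> q, 2   [~<>-rule on 3 via 0R2]
12. q, 2   [->-rule on 11 (branches; this branch)]
Accessibility: 0R0, 0R1, 0R2, 1R1, 1R2, 2R2
Branch closes: q and ~q both at 2.
Every branch closes (one shown): valid in S4, hence also in S5 (every theorem of S4 is a theorem of S5).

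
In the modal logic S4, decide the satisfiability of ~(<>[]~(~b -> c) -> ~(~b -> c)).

1. ~(<>[]~(~b -> c) -> ~(~b -> c)), 0
2. <>[]~(~b -> c), 0
3. ~b -> c, 0
4. c, 0
5. []~(~b -> c), 1
6. ~(~b -> c), 1
7. ~b, 1
8. ~c, 1
Accessibility: 0R0, 0R1, 1R1

Satisfiable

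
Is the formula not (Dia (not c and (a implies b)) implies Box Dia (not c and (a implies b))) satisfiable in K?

1. not (Dia (not c and (a implies b)) implies Box Dia (not c and (a implies b))), w0
2. Dia (not c and (a implies b)), w0   [neg-implies-rule on 1]
3. not Box Dia (not c and (a implies b)), w0   [neg-implies-rule on 1]
4. not c and (a implies b), w1   [Dia-rule on 2: fresh world w1, w0Rw1]
5. not c, w1   [and-rule on 4]
6. a implies b, w1   [and-rule on 4]
7. b, w1   [implies-rule on 6 (branches; this branch)]
8. not Dia (not c and (a implies b)), w2   [neg-Box-rule on 3: fresh world w2, w0Rw2]
Accessibility: w0Rw1, w0Rw2

Yes, satisfiable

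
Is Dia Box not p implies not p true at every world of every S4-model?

Invalid (countermodel exists)

Tableau for the negation not (Dia Box not p implies not p):
1. not (Dia Box not p implies not p), 0
2. Dia Box not p, 0
3. p, 0
4. Box not p, 1
5. not p, 1
Accessibility: 0R0, 0R1, 1R1
The negation has an open branch (countermodel exists).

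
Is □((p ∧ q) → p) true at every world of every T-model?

Yes, valid

Tableau for the negation ¬□((p ∧ q) → p):
1. ¬□((p ∧ q) → p), 0
2. ¬((p ∧ q) → p), 1
3. p ∧ q, 1
4. ¬p, 1
5. p, 1
6. q, 1
Accessibility: 0R0, 0R1, 1R1
Branch closes: p and ¬p both at 1.
Every branch of the negation's tableau closes; the branch above is one of them.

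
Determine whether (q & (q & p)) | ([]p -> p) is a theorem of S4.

Yes, valid

Tableau for the negation ~((q & (q & p)) | ([]p -> p)):
1. ~((q & (q & p)) | ([]p -> p)), u
2. ~(q & (q & p)), u
3. ~([]p -> p), u
4. []p, u
5. ~p, u
6. p, u
Accessibility: uRu
Branch closes: p and ~p both at u.
Every branch of the negation's tableau closes; the branch above is one of them.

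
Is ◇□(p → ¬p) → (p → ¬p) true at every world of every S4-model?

Not valid

Tableau for the negation ¬(◇□(p → ¬p) → (p → ¬p)):
1. ¬(◇□(p → ¬p) → (p → ¬p)), u
2. ◇□(p → ¬p), u
3. ¬(p → ¬p), u
4. p, u
5. □(p → ¬p), v
6. p → ¬p, v
7. ¬p, v
Accessibility: uRu, uRv, vRv
The negation has an open branch (countermodel exists).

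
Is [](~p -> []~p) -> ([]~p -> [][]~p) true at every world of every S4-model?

Valid in S4

Tableau for the negation ~([](~p -> []~p) -> ([]~p -> [][]~p)):
1. ~([](~p -> []~p) -> ([]~p -> [][]~p)), w0
2. [](~p -> []~p), w0
3. ~([]~p -> [][]~p), w0
4. []~p, w0
5. ~[][]~p, w0
6. ~p -> []~p, w0
7. ~p, w0
8. ~[]~p, w1
9. ~p -> []~p, w1
10. ~p, w1
11. []~p, w1
12. p, w2
13. ~p -> []~p, w2
14. ~p, w2
Accessibility: w0Rw0, w0Rw1, w0Rw2, w1Rw1, w1Rw2, w2Rw2
Branch closes: p and ~p both at w2.
Every branch of the negation's tableau closes; the branch above is one of them.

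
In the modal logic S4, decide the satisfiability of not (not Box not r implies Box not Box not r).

1. not (not Box not r implies Box not Box not r), 0
2. not Box not r, 0   [neg-implies-rule on 1]
3. not Box not Box not r, 0   [neg-implies-rule on 1]
4. r, 1   [neg-Box-rule on 2: fresh world 1, 0R1]
5. Box not r, 2   [neg-Box-rule on 3: fresh world 2, 0R2]
6. not r, 2   [Box-rule on 5 via 2R2]
Accessibility: 0R0, 0R1, 0R2, 1R1, 2R2

Satisfiable (open branch found)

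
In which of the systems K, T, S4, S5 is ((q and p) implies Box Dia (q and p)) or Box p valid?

S4-tableau for the negation not (((q and p) implies Box Dia (q and p)) or Box p):
1. not (((q and p) implies Box Dia (q and p)) or Box p), u
2. not ((q and p) implies Box Dia (q and p)), u
3. not Box p, u
4. q and p, u
5. not Box Dia (q and p), u
6. q, u
7. p, u
8. not p, v
9. not Dia (q and p), w
10. not (q and p), w
11. not p, w
Accessibility: uRu, uRv, uRw, vRv, wRw
Complete open branch: countermodel on an S4-frame, so not valid in S4, nor in K, T (the same frame is also a K-frame and a T-frame).
S5-tableau for the negation not (((q and p) implies Box Dia (q and p)) or Box p):
1. not (((q and p) implies Box Dia (q and p)) or Box p), u
2. not ((q and p) implies Box Dia (q and p)), u
3. not Box p, u
4. q and p, u
5. not Box Dia (q and p), u
6. q, u
7. p, u
8. not p, v
9. not Dia (q and p), w
10. not (q and p), u
11. not (q and p), v
12. not (q and p), w
13. not p, u
Accessibility: uRu, uRv, uRw, vRu, vRv, vRw, wRu, wRv, wRw
Branch closes: p and not p both at u.
Every branch closes (one shown): valid in S5.

S5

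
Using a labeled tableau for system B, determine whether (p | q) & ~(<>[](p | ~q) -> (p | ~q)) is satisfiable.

1. (p | q) & ~(<>[](p | ~q) -> (p | ~q)), u
2. p | q, u   [&-rule on 1]
3. ~(<>[](p | ~q) -> (p | ~q)), u   [&-rule on 1]
4. <>[](p | ~q), u   [~->-rule on 3]
5. ~(p | ~q), u   [~->-rule on 3]
6. ~p, u   [~|-rule on 5]
7. q, u   [~|-rule on 5]
8. [](p | ~q), v   [<>-rule on 4: fresh world v, uRv]
9. p | ~q, u   [[]-rule on 8 via vRu]
10. p | ~q, v   [[]-rule on 8 via vRv]
11. ~q, u   [|-rule on 9 (branches; this branch)]
Accessibility: uRu, uRv, vRu, vRv
Branch closes: q and ~q both at u.
All branches of the tableau close; one closing branch shown above.

No, unsatisfiable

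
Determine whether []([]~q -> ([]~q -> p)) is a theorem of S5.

No, not valid

Tableau for the negation ~[]([]~q -> ([]~q -> p)):
1. ~[]([]~q -> ([]~q -> p)), 0
2. ~([]~q -> ([]~q -> p)), 1   [~[]-rule on 1: fresh world 1, 0R1]
3. []~q, 1   [~->-rule on 2]
4. ~([]~q -> p), 1   [~->-rule on 2]
5. ~p, 1   [~->-rule on 4]
6. ~q, 0   [[]-rule on 3 via 1R0]
7. ~q, 1   [[]-rule on 3 via 1R1]
Accessibility: 0R0, 0R1, 1R0, 1R1
The negation has an open branch (countermodel exists).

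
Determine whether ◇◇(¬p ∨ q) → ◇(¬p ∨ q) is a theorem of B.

No, not valid

Tableau for the negation ¬(◇◇(¬p ∨ q) → ◇(¬p ∨ q)):
1. ¬(◇◇(¬p ∨ q) → ◇(¬p ∨ q)), u
2. ◇◇(¬p ∨ q), u
3. ¬◇(¬p ∨ q), u
4. ¬(¬p ∨ q), u
5. p, u
6. ¬q, u
7. ◇(¬p ∨ q), v
8. ¬(¬p ∨ q), v
9. p, v
10. ¬q, v
11. ¬p ∨ q, w
12. q, w
Accessibility: uRu, uRv, vRu, vRv, vRw, wRv, wRw
The negation has an open branch (countermodel exists).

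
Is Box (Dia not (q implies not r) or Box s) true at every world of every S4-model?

Tableau for the negation not Box (Dia not (q implies not r) or Box s):
1. not Box (Dia not (q implies not r) or Box s), u
2. not (Dia not (q implies not r) or Box s), v   [neg-Box-rule on 1: fresh world v, uRv]
3. not Dia not (q implies not r), v   [neg-or-rule on 2]
4. not Box s, v   [neg-or-rule on 2]
5. q implies not r, v   [neg-Dia-rule on 3 via vRv]
6. not r, v   [implies-rule on 5 (branches; this branch)]
7. not s, w   [neg-Box-rule on 4: fresh world w, vRw]
8. q implies not r, w   [neg-Dia-rule on 3 via vRw]
9. not r, w   [implies-rule on 8 (branches; this branch)]
Accessibility: uRu, uRv, uRw, vRv, vRw, wRw
The negation has an open branch (countermodel exists).

No, not valid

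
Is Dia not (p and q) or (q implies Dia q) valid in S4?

Valid in S4

Tableau for the negation not (Dia not (p and q) or (q implies Dia q)):
1. not (Dia not (p and q) or (q implies Dia q)), 0
2. not Dia not (p and q), 0   [neg-or-rule on 1]
3. not (q implies Dia q), 0   [neg-or-rule on 1]
4. q, 0   [neg-implies-rule on 3]
5. not Dia q, 0   [neg-implies-rule on 3]
6. p and q, 0   [neg-Dia-rule on 2 via 0R0]
7. p, 0   [and-rule on 6]
8. not q, 0   [neg-Dia-rule on 5 via 0R0]
Accessibility: 0R0
Branch closes: q and not q both at 0.
Every branch of the negation's tableau closes; the branch above is one of them.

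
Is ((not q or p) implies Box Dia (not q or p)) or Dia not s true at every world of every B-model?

Tableau for the negation not (((not q or p) implies Box Dia (not q or p)) or Dia not s):
1. not (((not q or p) implies Box Dia (not q or p)) or Dia not s), w0
2. not ((not q or p) implies Box Dia (not q or p)), w0
3. not Dia not s, w0
4. not q or p, w0
5. not Box Dia (not q or p), w0
6. s, w0
7. p, w0
8. not Dia (not q or p), w1
9. s, w1
10. not (not q or p), w0
11. q, w0
12. not p, w0
Accessibility: w0Rw0, w0Rw1, w1Rw0, w1Rw1
Branch closes: p and not p both at w0.
Every branch of the negation's tableau closes; the branch above is one of them.

Valid in B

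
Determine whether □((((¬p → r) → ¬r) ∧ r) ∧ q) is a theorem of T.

Not valid

Tableau for the negation ¬□((((¬p → r) → ¬r) ∧ r) ∧ q):
1. ¬□((((¬p → r) → ¬r) ∧ r) ∧ q), u
2. ¬((((¬p → r) → ¬r) ∧ r) ∧ q), v
3. ¬q, v
Accessibility: uRu, uRv, vRv
The negation has an open branch (countermodel exists).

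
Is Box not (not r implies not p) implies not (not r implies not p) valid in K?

Tableau for the negation not (Box not (not r implies not p) implies not (not r implies not p)):
1. not (Box not (not r implies not p) implies not (not r implies not p)), u
2. Box not (not r implies not p), u
3. not r implies not p, u
4. not p, u
The negation has an open branch (countermodel exists).

Invalid (countermodel exists)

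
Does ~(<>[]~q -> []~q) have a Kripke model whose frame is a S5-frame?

No, unsatisfiable

1. ~(<>[]~q -> []~q), u
2. <>[]~q, u   [~->-rule on 1]
3. ~[]~q, u   [~->-rule on 1]
4. []~q, v   [<>-rule on 2: fresh world v, uRv]
5. ~q, u   [[]-rule on 4 via vRu]
6. ~q, v   [[]-rule on 4 via vRv]
7. q, w   [~[]-rule on 3: fresh world w, uRw]
8. ~q, w   [[]-rule on 4 via vRw]
Accessibility: uRu, uRv, uRw, vRu, vRv, vRw, wRu, wRv, wRw
Branch closes: q and ~q both at w.
All branches of the tableau close; one closing branch shown above.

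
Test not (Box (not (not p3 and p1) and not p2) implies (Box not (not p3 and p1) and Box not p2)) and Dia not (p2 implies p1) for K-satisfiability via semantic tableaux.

1. not (Box (not (not p3 and p1) and not p2) implies (Box not (not p3 and p1) and Box not p2)) and Dia not (p2 implies p1), w0
2. not (Box (not (not p3 and p1) and not p2) implies (Box not (not p3 and p1) and Box not p2)), w0
3. Dia not (p2 implies p1), w0
4. Box (not (not p3 and p1) and not p2), w0
5. not (Box not (not p3 and p1) and Box not p2), w0
6. not Box not p2, w0
7. not (p2 implies p1), w1
8. p2, w1
9. not p1, w1
10. not (not p3 and p1) and not p2, w1
11. not (not p3 and p1), w1
12. not p2, w1
Accessibility: w0Rw1
Branch closes: p2 and not p2 both at w1.
(One branch shown.) All branches close.

No, unsatisfiable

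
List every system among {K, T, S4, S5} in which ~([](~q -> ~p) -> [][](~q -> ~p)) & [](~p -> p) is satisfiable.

S4-tableau for the formula:
1. ~([](~q -> ~p) -> [][](~q -> ~p)) & [](~p -> p), u
2. ~([](~q -> ~p) -> [][](~q -> ~p)), u
3. [](~p -> p), u
4. [](~q -> ~p), u
5. ~[][](~q -> ~p), u
6. ~p -> p, u
7. ~q -> ~p, u
8. p, u
9. q, u
10. ~[](~q -> ~p), v
11. ~p -> p, v
12. ~q -> ~p, v
13. p, v
14. q, v
15. ~(~q -> ~p), w
16. ~q, w
17. p, w
18. ~p -> p, w
19. ~q -> ~p, w
20. ~p, w
Accessibility: uRu, uRv, uRw, vRv, vRw, wRw
Branch closes: p and ~p both at w.
Every branch closes (one shown): unsatisfiable in S4, hence also in S5 (every S5-frame is an S4-frame).
T-tableau for the formula:
1. ~([](~q -> ~p) -> [][](~q -> ~p)) & [](~p -> p), u
2. ~([](~q -> ~p) -> [][](~q -> ~p)), u
3. [](~p -> p), u
4. [](~q -> ~p), u
5. ~[][](~q -> ~p), u
6. ~p -> p, u
7. ~q -> ~p, u
8. p, u
9. q, u
10. ~[](~q -> ~p), v
11. ~p -> p, v
12. ~q -> ~p, v
13. p, v
14. q, v
15. ~(~q -> ~p), w
16. ~q, w
17. p, w
Accessibility: uRu, uRv, vRv, vRw, wRw
Complete open branch: satisfiable in T, hence also in K (this T-model is also a K-model).

K, T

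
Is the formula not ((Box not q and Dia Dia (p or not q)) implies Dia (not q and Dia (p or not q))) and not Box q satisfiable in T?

No, unsatisfiable

1. not ((Box not q and Dia Dia (p or not q)) implies Dia (not q and Dia (p or not q))) and not Box q, w0
2. not ((Box not q and Dia Dia (p or not q)) implies Dia (not q and Dia (p or not q))), w0
3. not Box q, w0
4. Box not q and Dia Dia (p or not q), w0
5. not Dia (not q and Dia (p or not q)), w0
6. Box not q, w0
7. Dia Dia (p or not q), w0
8. not (not q and Dia (p or not q)), w0
9. not q, w0
10. not Dia (p or not q), w0
11. not (p or not q), w0
12. not p, w0
13. q, w0
Accessibility: w0Rw0
Branch closes: q and not q both at w0.
(One branch shown.) All branches close.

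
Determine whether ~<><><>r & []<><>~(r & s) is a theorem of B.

Not valid

Tableau for the negation ~(~<><><>r & []<><>~(r & s)):
1. ~(~<><><>r & []<><>~(r & s)), u
2. ~[]<><>~(r & s), u
3. ~<><>~(r & s), v
4. ~<>~(r & s), u
5. ~<>~(r & s), v
6. r & s, u
7. r, u
8. s, u
9. r & s, v
10. r, v
11. s, v
Accessibility: uRu, uRv, vRu, vRv
The negation has an open branch (countermodel exists).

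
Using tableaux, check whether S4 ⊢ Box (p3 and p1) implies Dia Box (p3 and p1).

Yes, valid

Tableau for the negation not (Box (p3 and p1) implies Dia Box (p3 and p1)):
1. not (Box (p3 and p1) implies Dia Box (p3 and p1)), 0
2. Box (p3 and p1), 0   [neg-implies-rule on 1]
3. not Dia Box (p3 and p1), 0   [neg-implies-rule on 1]
4. p3 and p1, 0   [Box-rule on 2 via 0R0]
5. p3, 0   [and-rule on 4]
6. p1, 0   [and-rule on 4]
7. not Box (p3 and p1), 0   [neg-Dia-rule on 3 via 0R0]
8. not (p3 and p1), 1   [neg-Box-rule on 7: fresh world 1, 0R1]
9. p3 and p1, 1   [Box-rule on 2 via 0R1]
10. p3, 1   [and-rule on 9]
11. p1, 1   [and-rule on 9]
12. not Box (p3 and p1), 1   [neg-Dia-rule on 3 via 0R1]
13. not p1, 1   [neg-and-rule on 8 (branches; this branch)]
Accessibility: 0R0, 0R1, 1R1
Branch closes: p1 and not p1 both at 1.
All branches of the negation close; one closing branch shown above.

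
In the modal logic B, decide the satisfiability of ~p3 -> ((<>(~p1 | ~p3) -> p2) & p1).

1. ~p3 -> ((<>(~p1 | ~p3) -> p2) & p1), w0
2. (<>(~p1 | ~p3) -> p2) & p1, w0
3. <>(~p1 | ~p3) -> p2, w0
4. p1, w0
5. p2, w0
Accessibility: w0Rw0

Satisfiable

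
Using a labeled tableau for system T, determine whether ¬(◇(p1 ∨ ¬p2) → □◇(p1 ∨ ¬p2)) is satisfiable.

Yes, satisfiable

1. ¬(◇(p1 ∨ ¬p2) → □◇(p1 ∨ ¬p2)), 0
2. ◇(p1 ∨ ¬p2), 0
3. ¬□◇(p1 ∨ ¬p2), 0
4. p1 ∨ ¬p2, 1
5. ¬p2, 1
6. ¬◇(p1 ∨ ¬p2), 2
7. ¬(p1 ∨ ¬p2), 2
8. ¬p1, 2
9. p2, 2
Accessibility: 0R0, 0R1, 0R2, 1R1, 2R2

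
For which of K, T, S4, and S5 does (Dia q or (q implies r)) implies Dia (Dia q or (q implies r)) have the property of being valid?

T, S4, S5

K-tableau for the negation not ((Dia q or (q implies r)) implies Dia (Dia q or (q implies r))):
1. not ((Dia q or (q implies r)) implies Dia (Dia q or (q implies r))), u
2. Dia q or (q implies r), u
3. not Dia (Dia q or (q implies r)), u
4. q implies r, u
5. r, u
Complete open branch: countermodel on a K-frame, so not valid in K.
T-tableau for the negation not ((Dia q or (q implies r)) implies Dia (Dia q or (q implies r))):
1. not ((Dia q or (q implies r)) implies Dia (Dia q or (q implies r))), u
2. Dia q or (q implies r), u
3. not Dia (Dia q or (q implies r)), u
4. not (Dia q or (q implies r)), u
5. not Dia q, u
6. not (q implies r), u
7. q, u
8. not r, u
9. not q, u
Accessibility: uRu
Branch closes: q and not q both at u.
Every branch closes (one shown): valid in T, hence also in S4, S5 (every theorem of T is a theorem of S4 and S5).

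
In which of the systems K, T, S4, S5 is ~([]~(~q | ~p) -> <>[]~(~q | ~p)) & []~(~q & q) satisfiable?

T-tableau for the formula:
1. ~([]~(~q | ~p) -> <>[]~(~q | ~p)) & []~(~q & q), u
2. ~([]~(~q | ~p) -> <>[]~(~q | ~p)), u
3. []~(~q & q), u
4. []~(~q | ~p), u
5. ~<>[]~(~q | ~p), u
6. ~(~q & q), u
7. ~(~q | ~p), u
8. q, u
9. p, u
10. ~[]~(~q | ~p), u
11. ~q | ~p, v
12. ~(~q & q), v
13. ~(~q | ~p), v
14. q, v
15. p, v
16. ~[]~(~q | ~p), v
17. ~p, v
Accessibility: uRu, uRv, vRv
Branch closes: p and ~p both at v.
Every branch closes (one shown): unsatisfiable in T, hence also in S4, S5 (every S4/S5-frame is a T-frame).
K-tableau for the formula:
1. ~([]~(~q | ~p) -> <>[]~(~q | ~p)) & []~(~q & q), u
2. ~([]~(~q | ~p) -> <>[]~(~q | ~p)), u
3. []~(~q & q), u
4. []~(~q | ~p), u
5. ~<>[]~(~q | ~p), u
Complete open branch: satisfiable in K.

K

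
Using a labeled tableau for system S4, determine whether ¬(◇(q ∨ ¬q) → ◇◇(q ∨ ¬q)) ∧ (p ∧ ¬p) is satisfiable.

Unsatisfiable

1. ¬(◇(q ∨ ¬q) → ◇◇(q ∨ ¬q)) ∧ (p ∧ ¬p), w0
2. ¬(◇(q ∨ ¬q) → ◇◇(q ∨ ¬q)), w0
3. p ∧ ¬p, w0
4. ◇(q ∨ ¬q), w0
5. ¬◇◇(q ∨ ¬q), w0
6. p, w0
7. ¬p, w0
Accessibility: w0Rw0
Branch closes: p and ¬p both at w0.
All branches of the tableau close; one closing branch shown above.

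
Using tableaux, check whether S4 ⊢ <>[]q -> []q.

Invalid (countermodel exists)

Tableau for the negation ~(<>[]q -> []q):
1. ~(<>[]q -> []q), w0
2. <>[]q, w0
3. ~[]q, w0
4. []q, w1
5. q, w1
6. ~q, w2
Accessibility: w0Rw0, w0Rw1, w0Rw2, w1Rw1, w2Rw2
The negation has an open branch (countermodel exists).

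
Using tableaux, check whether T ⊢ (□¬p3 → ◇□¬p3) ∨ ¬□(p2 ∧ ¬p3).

Valid

Tableau for the negation ¬((□¬p3 → ◇□¬p3) ∨ ¬□(p2 ∧ ¬p3)):
1. ¬((□¬p3 → ◇□¬p3) ∨ ¬□(p2 ∧ ¬p3)), u
2. ¬(□¬p3 → ◇□¬p3), u
3. □(p2 ∧ ¬p3), u
4. □¬p3, u
5. ¬◇□¬p3, u
6. p2 ∧ ¬p3, u
7. p2, u
8. ¬p3, u
9. ¬□¬p3, u
10. p3, v
11. p2 ∧ ¬p3, v
12. p2, v
13. ¬p3, v
Accessibility: uRu, uRv, vRv
Branch closes: p3 and ¬p3 both at v.
All branches of the negation close; one closing branch shown above.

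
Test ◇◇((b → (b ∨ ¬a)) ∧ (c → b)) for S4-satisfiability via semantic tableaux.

Satisfiable

1. ◇◇((b → (b ∨ ¬a)) ∧ (c → b)), 0
2. ◇((b → (b ∨ ¬a)) ∧ (c → b)), 1   [◇-rule on 1: fresh world 1, 0R1]
3. (b → (b ∨ ¬a)) ∧ (c → b), 2   [◇-rule on 2: fresh world 2, 1R2]
4. b → (b ∨ ¬a), 2   [∧-rule on 3]
5. c → b, 2   [∧-rule on 3]
6. b ∨ ¬a, 2   [→-rule on 4 (branches; this branch)]
7. b, 2   [→-rule on 5 (branches; this branch)]
8. ¬a, 2   [∨-rule on 6 (branches; this branch)]
Accessibility: 0R0, 0R1, 0R2, 1R1, 1R2, 2R2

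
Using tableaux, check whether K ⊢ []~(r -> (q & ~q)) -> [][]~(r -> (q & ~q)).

Tableau for the negation ~([]~(r -> (q & ~q)) -> [][]~(r -> (q & ~q))):
1. ~([]~(r -> (q & ~q)) -> [][]~(r -> (q & ~q))), 0
2. []~(r -> (q & ~q)), 0
3. ~[][]~(r -> (q & ~q)), 0
4. ~[]~(r -> (q & ~q)), 1
5. ~(r -> (q & ~q)), 1
6. r, 1
7. ~(q & ~q), 1
8. q, 1
9. r -> (q & ~q), 2
10. ~r, 2
Accessibility: 0R1, 1R2
The negation has an open branch (countermodel exists).

Not valid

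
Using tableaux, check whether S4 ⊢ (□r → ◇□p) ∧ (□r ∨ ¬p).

Not valid

Tableau for the negation ¬((□r → ◇□p) ∧ (□r ∨ ¬p)):
1. ¬((□r → ◇□p) ∧ (□r ∨ ¬p)), 0
2. ¬(□r ∨ ¬p), 0
3. ¬□r, 0
4. p, 0
5. ¬r, 1
Accessibility: 0R0, 0R1, 1R1
The negation has an open branch (countermodel exists).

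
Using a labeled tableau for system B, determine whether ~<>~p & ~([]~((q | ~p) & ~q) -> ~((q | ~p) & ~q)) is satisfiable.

1. ~<>~p & ~([]~((q | ~p) & ~q) -> ~((q | ~p) & ~q)), 0
2. ~<>~p, 0
3. ~([]~((q | ~p) & ~q) -> ~((q | ~p) & ~q)), 0
4. []~((q | ~p) & ~q), 0
5. (q | ~p) & ~q, 0
6. q | ~p, 0
7. ~q, 0
8. p, 0
9. ~((q | ~p) & ~q), 0
10. ~p, 0
Accessibility: 0R0
Branch closes: p and ~p both at 0.
(One branch shown.) All branches close.

Unsatisfiable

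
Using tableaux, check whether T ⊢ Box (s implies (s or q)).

Valid in T

Tableau for the negation not Box (s implies (s or q)):
1. not Box (s implies (s or q)), u
2. not (s implies (s or q)), v
3. s, v
4. not (s or q), v
5. not s, v
6. not q, v
Accessibility: uRu, uRv, vRv
Branch closes: s and not s both at v.
All branches of the negation close; one closing branch shown above.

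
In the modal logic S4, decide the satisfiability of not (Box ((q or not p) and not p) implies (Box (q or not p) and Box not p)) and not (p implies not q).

No, unsatisfiable

1. not (Box ((q or not p) and not p) implies (Box (q or not p) and Box not p)) and not (p implies not q), 0
2. not (Box ((q or not p) and not p) implies (Box (q or not p) and Box not p)), 0
3. not (p implies not q), 0
4. Box ((q or not p) and not p), 0
5. not (Box (q or not p) and Box not p), 0
6. p, 0
7. q, 0
8. (q or not p) and not p, 0
9. q or not p, 0
10. not p, 0
Accessibility: 0R0
Branch closes: p and not p both at 0.
(One branch shown.) All branches close.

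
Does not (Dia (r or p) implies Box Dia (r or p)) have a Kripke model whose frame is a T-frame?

1. not (Dia (r or p) implies Box Dia (r or p)), w0
2. Dia (r or p), w0
3. not Box Dia (r or p), w0
4. r or p, w1
5. p, w1
6. not Dia (r or p), w2
7. not (r or p), w2
8. not r, w2
9. not p, w2
Accessibility: w0Rw0, w0Rw1, w0Rw2, w1Rw1, w2Rw2

Satisfiable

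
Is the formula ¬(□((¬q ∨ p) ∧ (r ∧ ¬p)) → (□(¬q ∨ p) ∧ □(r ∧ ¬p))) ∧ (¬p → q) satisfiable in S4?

Unsatisfiable (every branch closes)

1. ¬(□((¬q ∨ p) ∧ (r ∧ ¬p)) → (□(¬q ∨ p) ∧ □(r ∧ ¬p))) ∧ (¬p → q), 0
2. ¬(□((¬q ∨ p) ∧ (r ∧ ¬p)) → (□(¬q ∨ p) ∧ □(r ∧ ¬p))), 0   [∧-rule on 1]
3. ¬p → q, 0   [∧-rule on 1]
4. □((¬q ∨ p) ∧ (r ∧ ¬p)), 0   [¬→-rule on 2]
5. ¬(□(¬q ∨ p) ∧ □(r ∧ ¬p)), 0   [¬→-rule on 2]
6. (¬q ∨ p) ∧ (r ∧ ¬p), 0   [□-rule on 4 via 0R0]
7. ¬q ∨ p, 0   [∧-rule on 6]
8. r ∧ ¬p, 0   [∧-rule on 6]
9. r, 0   [∧-rule on 8]
10. ¬p, 0   [∧-rule on 8]
11. q, 0   [→-rule on 3 (branches; this branch)]
12. ¬□(r ∧ ¬p), 0   [¬∧-rule on 5 (branches; this branch)]
13. p, 0   [∨-rule on 7 (branches; this branch)]
Accessibility: 0R0
Branch closes: p and ¬p both at 0.
(One branch shown.) All branches close.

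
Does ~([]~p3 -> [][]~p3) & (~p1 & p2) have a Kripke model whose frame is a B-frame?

1. ~([]~p3 -> [][]~p3) & (~p1 & p2), 0
2. ~([]~p3 -> [][]~p3), 0
3. ~p1 & p2, 0
4. []~p3, 0
5. ~[][]~p3, 0
6. ~p1, 0
7. p2, 0
8. ~p3, 0
9. ~[]~p3, 1
10. ~p3, 1
11. p3, 2
Accessibility: 0R0, 0R1, 1R0, 1R1, 1R2, 2R1, 2R2

Satisfiable (open branch found)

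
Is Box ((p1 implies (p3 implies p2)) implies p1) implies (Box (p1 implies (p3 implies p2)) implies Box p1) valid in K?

Valid in K

Tableau for the negation not (Box ((p1 implies (p3 implies p2)) implies p1) implies (Box (p1 implies (p3 implies p2)) implies Box p1)):
1. not (Box ((p1 implies (p3 implies p2)) implies p1) implies (Box (p1 implies (p3 implies p2)) implies Box p1)), w0
2. Box ((p1 implies (p3 implies p2)) implies p1), w0
3. not (Box (p1 implies (p3 implies p2)) implies Box p1), w0
4. Box (p1 implies (p3 implies p2)), w0
5. not Box p1, w0
6. not p1, w1
7. (p1 implies (p3 implies p2)) implies p1, w1
8. p1 implies (p3 implies p2), w1
9. not (p1 implies (p3 implies p2)), w1
10. p1, w1
11. not (p3 implies p2), w1
Accessibility: w0Rw1
Branch closes: p1 and not p1 both at w1.
Every branch of the negation's tableau closes; the branch above is one of them.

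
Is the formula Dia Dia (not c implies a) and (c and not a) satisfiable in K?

1. Dia Dia (not c implies a) and (c and not a), w0
2. Dia Dia (not c implies a), w0
3. c and not a, w0
4. c, w0
5. not a, w0
6. Dia (not c implies a), w1
7. not c implies a, w2
8. a, w2
Accessibility: w0Rw1, w1Rw2

Satisfiable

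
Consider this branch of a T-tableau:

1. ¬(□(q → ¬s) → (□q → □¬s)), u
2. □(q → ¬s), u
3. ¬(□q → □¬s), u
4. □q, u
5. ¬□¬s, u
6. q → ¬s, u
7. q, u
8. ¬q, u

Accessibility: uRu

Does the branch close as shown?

Both q and ¬q appear at u.

Yes, closed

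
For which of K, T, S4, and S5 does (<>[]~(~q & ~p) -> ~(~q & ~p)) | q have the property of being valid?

S5-tableau for the negation ~((<>[]~(~q & ~p) -> ~(~q & ~p)) | q):
1. ~((<>[]~(~q & ~p) -> ~(~q & ~p)) | q), 0
2. ~(<>[]~(~q & ~p) -> ~(~q & ~p)), 0
3. ~q, 0
4. <>[]~(~q & ~p), 0
5. ~q & ~p, 0
6. ~p, 0
7. []~(~q & ~p), 1
8. ~(~q & ~p), 0
9. ~(~q & ~p), 1
10. p, 0
Accessibility: 0R0, 0R1, 1R0, 1R1
Branch closes: p and ~p both at 0.
Every branch closes (one shown): valid in S5.
S4-tableau for the negation ~((<>[]~(~q & ~p) -> ~(~q & ~p)) | q):
1. ~((<>[]~(~q & ~p) -> ~(~q & ~p)) | q), 0
2. ~(<>[]~(~q & ~p) -> ~(~q & ~p)), 0
3. ~q, 0
4. <>[]~(~q & ~p), 0
5. ~q & ~p, 0
6. ~p, 0
7. []~(~q & ~p), 1
8. ~(~q & ~p), 1
9. p, 1
Accessibility: 0R0, 0R1, 1R1
Complete open branch: countermodel on an S4-frame, so not valid in S4, nor in K, T (the same frame is also a K-frame and a T-frame).

S5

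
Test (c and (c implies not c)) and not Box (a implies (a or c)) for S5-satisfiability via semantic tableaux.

1. (c and (c implies not c)) and not Box (a implies (a or c)), 0
2. c and (c implies not c), 0
3. not Box (a implies (a or c)), 0
4. c, 0
5. c implies not c, 0
6. not c, 0
Accessibility: 0R0
Branch closes: c and not c both at 0.
All branches of the tableau close; one closing branch shown above.

Unsatisfiable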